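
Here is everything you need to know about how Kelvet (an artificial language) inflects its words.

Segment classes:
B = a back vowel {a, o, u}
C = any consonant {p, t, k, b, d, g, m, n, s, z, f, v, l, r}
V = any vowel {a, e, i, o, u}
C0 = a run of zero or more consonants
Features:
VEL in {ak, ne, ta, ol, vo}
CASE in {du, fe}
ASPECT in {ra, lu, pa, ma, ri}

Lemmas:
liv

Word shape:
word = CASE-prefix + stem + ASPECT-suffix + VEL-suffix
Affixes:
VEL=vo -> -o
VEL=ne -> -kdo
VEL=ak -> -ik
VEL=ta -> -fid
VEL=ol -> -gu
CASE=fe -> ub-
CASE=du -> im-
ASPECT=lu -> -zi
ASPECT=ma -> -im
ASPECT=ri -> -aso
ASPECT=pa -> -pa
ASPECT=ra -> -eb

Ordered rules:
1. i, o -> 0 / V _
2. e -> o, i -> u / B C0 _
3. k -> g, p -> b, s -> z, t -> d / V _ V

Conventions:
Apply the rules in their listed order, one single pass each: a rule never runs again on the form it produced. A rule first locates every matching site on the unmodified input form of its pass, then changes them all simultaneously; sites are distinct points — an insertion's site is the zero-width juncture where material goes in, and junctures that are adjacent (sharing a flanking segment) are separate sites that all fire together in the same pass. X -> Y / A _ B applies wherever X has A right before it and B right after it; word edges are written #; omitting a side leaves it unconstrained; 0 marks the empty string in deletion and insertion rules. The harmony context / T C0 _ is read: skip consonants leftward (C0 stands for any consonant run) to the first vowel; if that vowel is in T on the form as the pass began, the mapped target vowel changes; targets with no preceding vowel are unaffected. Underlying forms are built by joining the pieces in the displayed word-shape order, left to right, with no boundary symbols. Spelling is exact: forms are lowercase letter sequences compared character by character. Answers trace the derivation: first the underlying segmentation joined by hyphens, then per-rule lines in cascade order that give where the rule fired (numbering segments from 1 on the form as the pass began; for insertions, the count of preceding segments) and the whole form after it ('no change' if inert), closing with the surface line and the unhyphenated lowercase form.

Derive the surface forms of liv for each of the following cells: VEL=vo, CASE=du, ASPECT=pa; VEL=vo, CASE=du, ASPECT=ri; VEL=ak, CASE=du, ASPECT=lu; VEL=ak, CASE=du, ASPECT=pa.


cell VEL=vo, CASE=du, ASPECT=pa:
underlying: im-liv-pa-o
1. i, o -> 0 / V _: fires at position(s) 8: imlivpa
2. e -> o, i -> u / B C0 _: no change
3. k -> g, p -> b, s -> z, t -> d / V _ V: no change
surface: imlivpa

cell VEL=vo, CASE=du, ASPECT=ri:
underlying: im-liv-aso-o
1. i, o -> 0 / V _: fires at position(s) 9: imlivaso
2. e -> o, i -> u / B C0 _: no change
3. k -> g, p -> b, s -> z, t -> d / V _ V: fires at position(s) 7: imlivazo
surface: imlivazo

cell VEL=ak, CASE=du, ASPECT=lu:
underlying: im-liv-zi-ik
1. i, o -> 0 / V _: fires at position(s) 8: imlivzik
2. e -> o, i -> u / B C0 _: no change
3. k -> g, p -> b, s -> z, t -> d / V _ V: no change
surface: imlivzik

cell VEL=ak, CASE=du, ASPECT=pa:
underlying: im-liv-pa-ik
1. i, o -> 0 / V _: fires at position(s) 8: imlivpak
2. e -> o, i -> u / B C0 _: no change
3. k -> g, p -> b, s -> z, t -> d / V _ V: no change
surface: imlivpak


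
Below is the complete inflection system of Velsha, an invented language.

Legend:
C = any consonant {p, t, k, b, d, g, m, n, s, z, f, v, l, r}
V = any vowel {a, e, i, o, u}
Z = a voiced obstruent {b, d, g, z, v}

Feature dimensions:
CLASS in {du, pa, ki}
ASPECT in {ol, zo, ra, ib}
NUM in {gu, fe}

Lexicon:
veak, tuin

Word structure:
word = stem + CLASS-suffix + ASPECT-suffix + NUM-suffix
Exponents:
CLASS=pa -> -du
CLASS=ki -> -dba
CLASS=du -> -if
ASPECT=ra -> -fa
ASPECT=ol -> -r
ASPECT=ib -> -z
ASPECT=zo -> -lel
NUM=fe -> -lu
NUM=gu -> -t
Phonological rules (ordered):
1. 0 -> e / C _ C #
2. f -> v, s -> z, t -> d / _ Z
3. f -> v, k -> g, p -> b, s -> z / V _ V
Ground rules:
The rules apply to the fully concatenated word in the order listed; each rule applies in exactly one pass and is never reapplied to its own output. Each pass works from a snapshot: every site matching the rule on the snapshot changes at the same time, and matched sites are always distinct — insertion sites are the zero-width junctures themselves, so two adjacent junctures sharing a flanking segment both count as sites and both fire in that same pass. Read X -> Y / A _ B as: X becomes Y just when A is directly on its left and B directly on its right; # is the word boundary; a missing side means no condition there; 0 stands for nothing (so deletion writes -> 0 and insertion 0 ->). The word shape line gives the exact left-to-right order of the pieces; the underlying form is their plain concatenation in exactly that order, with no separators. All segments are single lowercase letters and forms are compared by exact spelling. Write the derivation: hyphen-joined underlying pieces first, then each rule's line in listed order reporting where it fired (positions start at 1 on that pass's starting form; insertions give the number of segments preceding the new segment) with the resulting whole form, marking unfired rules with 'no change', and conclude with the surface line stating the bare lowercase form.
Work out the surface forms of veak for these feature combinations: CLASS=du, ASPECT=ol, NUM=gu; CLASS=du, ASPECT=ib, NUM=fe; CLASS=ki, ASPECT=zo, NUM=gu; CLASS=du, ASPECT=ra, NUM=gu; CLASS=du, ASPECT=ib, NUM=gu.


cell CLASS=du, ASPECT=ol, NUM=gu:
underlying: veak-if-r-t
1. 0 -> e / C _ C #: inserts after position(s) 7: veakifret
2. f -> v, s -> z, t -> d / _ Z: no change
3. f -> v, k -> g, p -> b, s -> z / V _ V: fires at position(s) 4: veagifret
surface: veagifret

cell CLASS=du, ASPECT=ib, NUM=fe:
underlying: veak-if-z-lu
1. 0 -> e / C _ C #: no change
2. f -> v, s -> z, t -> d / _ Z: fires at position(s) 6: veakivzlu
3. f -> v, k -> g, p -> b, s -> z / V _ V: fires at position(s) 4: veagivzlu
surface: veagivzlu

cell CLASS=ki, ASPECT=zo, NUM=gu:
underlying: veak-dba-lel-t
1. 0 -> e / C _ C #: inserts after position(s) 10: veakdbalelet
2. f -> v, s -> z, t -> d / _ Z: no change
3. f -> v, k -> g, p -> b, s -> z / V _ V: no change
surface: veakdbalelet

cell CLASS=du, ASPECT=ra, NUM=gu:
underlying: veak-if-fa-t
1. 0 -> e / C _ C #: no change
2. f -> v, s -> z, t -> d / _ Z: no change
3. f -> v, k -> g, p -> b, s -> z / V _ V: fires at position(s) 4: veagiffat
surface: veagiffat

cell CLASS=du, ASPECT=ib, NUM=gu:
underlying: veak-if-z-t
1. 0 -> e / C _ C #: inserts after position(s) 7: veakifzet
2. f -> v, s -> z, t -> d / _ Z: fires at position(s) 6: veakivzet
3. f -> v, k -> g, p -> b, s -> z / V _ V: fires at position(s) 4: veagivzet
surface: veagivzet


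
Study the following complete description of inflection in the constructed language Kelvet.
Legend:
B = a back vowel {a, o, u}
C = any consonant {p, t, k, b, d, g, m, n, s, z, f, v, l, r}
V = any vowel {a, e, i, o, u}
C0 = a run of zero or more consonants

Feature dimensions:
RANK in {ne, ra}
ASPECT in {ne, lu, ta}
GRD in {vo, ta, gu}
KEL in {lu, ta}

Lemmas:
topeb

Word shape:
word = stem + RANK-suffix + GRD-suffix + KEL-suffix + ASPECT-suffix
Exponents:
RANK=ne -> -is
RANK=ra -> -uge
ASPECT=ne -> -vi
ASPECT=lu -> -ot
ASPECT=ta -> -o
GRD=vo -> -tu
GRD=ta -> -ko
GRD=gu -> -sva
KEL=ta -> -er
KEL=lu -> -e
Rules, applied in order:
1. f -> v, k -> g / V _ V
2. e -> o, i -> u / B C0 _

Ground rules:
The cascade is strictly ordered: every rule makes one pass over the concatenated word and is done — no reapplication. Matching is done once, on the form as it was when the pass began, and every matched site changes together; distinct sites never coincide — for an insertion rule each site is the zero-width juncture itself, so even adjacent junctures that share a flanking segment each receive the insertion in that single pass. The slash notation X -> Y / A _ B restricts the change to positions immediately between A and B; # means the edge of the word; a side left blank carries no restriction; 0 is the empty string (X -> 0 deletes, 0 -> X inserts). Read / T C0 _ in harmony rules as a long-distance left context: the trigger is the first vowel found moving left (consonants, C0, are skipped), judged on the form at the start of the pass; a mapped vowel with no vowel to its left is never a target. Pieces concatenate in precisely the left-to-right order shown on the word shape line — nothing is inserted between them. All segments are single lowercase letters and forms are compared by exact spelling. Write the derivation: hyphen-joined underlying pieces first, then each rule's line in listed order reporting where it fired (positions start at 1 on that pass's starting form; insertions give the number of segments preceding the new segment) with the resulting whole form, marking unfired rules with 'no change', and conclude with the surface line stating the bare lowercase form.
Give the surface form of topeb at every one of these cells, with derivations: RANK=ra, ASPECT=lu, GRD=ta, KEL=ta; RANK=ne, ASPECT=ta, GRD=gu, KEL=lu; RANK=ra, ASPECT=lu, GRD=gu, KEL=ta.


cell RANK=ra, ASPECT=lu, GRD=ta, KEL=ta:
underlying: topeb-uge-ko-er-ot
1. f -> v, k -> g / V _ V: fires at position(s) 9: topebugegoerot
2. e -> o, i -> u / B C0 _: fires at position(s) 4, 8, 11: topobugogoorot
surface: topobugogoorot

cell RANK=ne, ASPECT=ta, GRD=gu, KEL=lu:
underlying: topeb-is-sva-e-o
1. f -> v, k -> g / V _ V: no change
2. e -> o, i -> u / B C0 _: fires at position(s) 4, 11: topobissvaoo
surface: topobissvaoo

cell RANK=ra, ASPECT=lu, GRD=gu, KEL=ta:
underlying: topeb-uge-sva-er-ot
1. f -> v, k -> g / V _ V: no change
2. e -> o, i -> u / B C0 _: fires at position(s) 4, 8, 12: topobugosvaorot
surface: topobugosvaorot


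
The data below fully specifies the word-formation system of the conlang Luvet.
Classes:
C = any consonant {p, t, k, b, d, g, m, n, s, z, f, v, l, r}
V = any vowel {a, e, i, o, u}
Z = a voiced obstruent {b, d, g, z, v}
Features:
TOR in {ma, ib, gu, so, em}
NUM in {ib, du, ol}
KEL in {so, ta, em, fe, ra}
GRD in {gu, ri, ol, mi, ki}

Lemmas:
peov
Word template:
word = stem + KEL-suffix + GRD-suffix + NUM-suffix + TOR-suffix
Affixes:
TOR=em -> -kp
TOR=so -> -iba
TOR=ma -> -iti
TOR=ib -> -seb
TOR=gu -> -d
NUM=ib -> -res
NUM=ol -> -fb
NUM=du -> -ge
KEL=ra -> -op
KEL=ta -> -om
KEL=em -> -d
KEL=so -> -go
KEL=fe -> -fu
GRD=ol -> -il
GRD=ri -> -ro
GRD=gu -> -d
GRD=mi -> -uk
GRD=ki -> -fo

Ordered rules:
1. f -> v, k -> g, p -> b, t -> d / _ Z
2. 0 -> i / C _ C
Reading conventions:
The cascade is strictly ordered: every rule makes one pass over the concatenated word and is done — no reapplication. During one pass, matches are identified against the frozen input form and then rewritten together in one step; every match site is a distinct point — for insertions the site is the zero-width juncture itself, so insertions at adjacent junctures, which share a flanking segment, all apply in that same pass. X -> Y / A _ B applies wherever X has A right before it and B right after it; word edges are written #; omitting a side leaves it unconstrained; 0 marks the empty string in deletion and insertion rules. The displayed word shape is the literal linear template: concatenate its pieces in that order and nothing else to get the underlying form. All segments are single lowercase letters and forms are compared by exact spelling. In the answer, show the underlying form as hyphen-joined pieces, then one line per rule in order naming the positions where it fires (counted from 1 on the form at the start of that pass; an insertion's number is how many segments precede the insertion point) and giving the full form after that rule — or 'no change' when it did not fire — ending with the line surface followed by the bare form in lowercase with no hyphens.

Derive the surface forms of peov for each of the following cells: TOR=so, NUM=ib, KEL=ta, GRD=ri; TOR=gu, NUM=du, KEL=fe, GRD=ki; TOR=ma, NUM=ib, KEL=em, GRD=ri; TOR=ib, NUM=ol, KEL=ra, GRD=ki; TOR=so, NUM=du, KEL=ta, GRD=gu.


cell TOR=so, NUM=ib, KEL=ta, GRD=ri:
underlying: peov-om-ro-res-iba
1. f -> v, k -> g, p -> b, t -> d / _ Z: no change
2. 0 -> i / C _ C: inserts after position(s) 6: peovomiroresiba
surface: peovomiroresiba

cell TOR=gu, NUM=du, KEL=fe, GRD=ki:
underlying: peov-fu-fo-ge-d
1. f -> v, k -> g, p -> b, t -> d / _ Z: no change
2. 0 -> i / C _ C: inserts after position(s) 4: peovifufoged
surface: peovifufoged

cell TOR=ma, NUM=ib, KEL=em, GRD=ri:
underlying: peov-d-ro-res-iti
1. f -> v, k -> g, p -> b, t -> d / _ Z: no change
2. 0 -> i / C _ C: inserts after position(s) 4, 5: peovidiroresiti
surface: peovidiroresiti

cell TOR=ib, NUM=ol, KEL=ra, GRD=ki:
underlying: peov-op-fo-fb-seb
1. f -> v, k -> g, p -> b, t -> d / _ Z: fires at position(s) 9: peovopfovbseb
2. 0 -> i / C _ C: inserts after position(s) 6, 9, 10: peovopifovibiseb
surface: peovopifovibiseb

cell TOR=so, NUM=du, KEL=ta, GRD=gu:
underlying: peov-om-d-ge-iba
1. f -> v, k -> g, p -> b, t -> d / _ Z: no change
2. 0 -> i / C _ C: inserts after position(s) 6, 7: peovomidigeiba
surface: peovomidigeiba


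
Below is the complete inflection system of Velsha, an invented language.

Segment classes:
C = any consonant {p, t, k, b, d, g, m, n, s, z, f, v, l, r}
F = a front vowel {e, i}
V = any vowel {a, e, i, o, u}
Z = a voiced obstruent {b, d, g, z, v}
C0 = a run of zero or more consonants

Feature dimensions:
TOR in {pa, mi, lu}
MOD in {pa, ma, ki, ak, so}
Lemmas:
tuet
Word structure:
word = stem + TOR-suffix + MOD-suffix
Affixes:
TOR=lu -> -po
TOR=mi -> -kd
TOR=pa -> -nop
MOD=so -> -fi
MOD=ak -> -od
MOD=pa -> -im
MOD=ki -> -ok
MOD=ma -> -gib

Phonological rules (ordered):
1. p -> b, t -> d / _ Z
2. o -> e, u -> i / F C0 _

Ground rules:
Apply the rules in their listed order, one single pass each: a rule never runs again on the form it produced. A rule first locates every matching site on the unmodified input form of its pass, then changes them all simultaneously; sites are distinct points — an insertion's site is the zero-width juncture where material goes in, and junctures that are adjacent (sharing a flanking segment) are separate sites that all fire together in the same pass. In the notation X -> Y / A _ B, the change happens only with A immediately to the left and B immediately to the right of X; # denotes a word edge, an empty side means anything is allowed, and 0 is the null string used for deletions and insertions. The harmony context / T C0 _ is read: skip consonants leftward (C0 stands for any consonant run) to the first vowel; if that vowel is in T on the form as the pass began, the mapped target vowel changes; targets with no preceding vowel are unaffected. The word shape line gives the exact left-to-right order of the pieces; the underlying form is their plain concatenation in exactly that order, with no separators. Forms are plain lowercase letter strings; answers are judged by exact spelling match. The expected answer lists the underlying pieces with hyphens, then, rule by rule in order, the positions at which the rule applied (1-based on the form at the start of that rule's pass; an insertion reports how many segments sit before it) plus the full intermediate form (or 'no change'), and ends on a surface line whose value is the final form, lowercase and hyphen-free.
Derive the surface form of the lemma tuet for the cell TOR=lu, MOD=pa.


underlying: tuet-po-im
1. p -> b, t -> d / _ Z: no change
2. o -> e, u -> i / F C0 _: fires at position(s) 6: tuetpeim
surface: tuetpeim


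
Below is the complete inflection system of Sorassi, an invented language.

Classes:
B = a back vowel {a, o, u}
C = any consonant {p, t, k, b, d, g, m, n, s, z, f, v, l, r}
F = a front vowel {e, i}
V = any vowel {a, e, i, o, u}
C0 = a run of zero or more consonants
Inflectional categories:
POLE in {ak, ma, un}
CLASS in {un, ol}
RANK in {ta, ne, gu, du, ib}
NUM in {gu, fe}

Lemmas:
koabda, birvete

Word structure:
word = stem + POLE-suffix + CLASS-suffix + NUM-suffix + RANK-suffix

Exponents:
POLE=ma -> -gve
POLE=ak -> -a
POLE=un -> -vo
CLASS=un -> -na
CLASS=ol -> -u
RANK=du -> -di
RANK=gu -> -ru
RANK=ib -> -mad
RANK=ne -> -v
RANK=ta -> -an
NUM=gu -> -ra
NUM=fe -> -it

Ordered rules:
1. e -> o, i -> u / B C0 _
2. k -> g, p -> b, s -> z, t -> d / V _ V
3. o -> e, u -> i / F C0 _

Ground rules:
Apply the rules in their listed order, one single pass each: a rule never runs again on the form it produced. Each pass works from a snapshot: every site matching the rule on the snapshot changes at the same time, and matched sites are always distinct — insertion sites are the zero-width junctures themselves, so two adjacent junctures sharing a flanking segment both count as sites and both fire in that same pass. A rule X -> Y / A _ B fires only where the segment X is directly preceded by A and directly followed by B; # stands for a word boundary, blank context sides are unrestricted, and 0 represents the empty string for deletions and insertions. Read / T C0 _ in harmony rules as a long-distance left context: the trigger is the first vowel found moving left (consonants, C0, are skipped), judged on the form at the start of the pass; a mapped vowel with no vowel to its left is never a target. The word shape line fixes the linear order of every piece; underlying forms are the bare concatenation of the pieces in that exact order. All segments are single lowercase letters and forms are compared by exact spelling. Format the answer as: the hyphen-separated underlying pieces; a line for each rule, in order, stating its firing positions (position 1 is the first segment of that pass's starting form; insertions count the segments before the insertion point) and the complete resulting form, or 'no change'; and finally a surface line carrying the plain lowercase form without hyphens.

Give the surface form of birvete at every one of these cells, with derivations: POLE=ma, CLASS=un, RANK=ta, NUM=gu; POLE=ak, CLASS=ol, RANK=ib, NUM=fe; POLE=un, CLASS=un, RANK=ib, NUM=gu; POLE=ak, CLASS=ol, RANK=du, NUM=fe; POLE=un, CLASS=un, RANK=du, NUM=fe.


cell POLE=ma, CLASS=un, RANK=ta, NUM=gu:
underlying: birvete-gve-na-ra-an
1. e -> o, i -> u / B C0 _: no change
2. k -> g, p -> b, s -> z, t -> d / V _ V: fires at position(s) 6: birvedegvenaraan
3. o -> e, u -> i / F C0 _: no change
surface: birvedegvenaraan

cell POLE=ak, CLASS=ol, RANK=ib, NUM=fe:
underlying: birvete-a-u-it-mad
1. e -> o, i -> u / B C0 _: fires at position(s) 10: birveteauutmad
2. k -> g, p -> b, s -> z, t -> d / V _ V: fires at position(s) 6: birvedeauutmad
3. o -> e, u -> i / F C0 _: no change
surface: birvedeauutmad

cell POLE=un, CLASS=un, RANK=ib, NUM=gu:
underlying: birvete-vo-na-ra-mad
1. e -> o, i -> u / B C0 _: no change
2. k -> g, p -> b, s -> z, t -> d / V _ V: fires at position(s) 6: birvedevonaramad
3. o -> e, u -> i / F C0 _: fires at position(s) 9: birvedevenaramad
surface: birvedevenaramad

cell POLE=ak, CLASS=ol, RANK=du, NUM=fe:
underlying: birvete-a-u-it-di
1. e -> o, i -> u / B C0 _: fires at position(s) 10: birveteauutdi
2. k -> g, p -> b, s -> z, t -> d / V _ V: fires at position(s) 6: birvedeauutdi
3. o -> e, u -> i / F C0 _: no change
surface: birvedeauutdi

cell POLE=un, CLASS=un, RANK=du, NUM=fe:
underlying: birvete-vo-na-it-di
1. e -> o, i -> u / B C0 _: fires at position(s) 12: birvetevonautdi
2. k -> g, p -> b, s -> z, t -> d / V _ V: fires at position(s) 6: birvedevonautdi
3. o -> e, u -> i / F C0 _: fires at position(s) 9: birvedevenautdi
surface: birvedevenautdi


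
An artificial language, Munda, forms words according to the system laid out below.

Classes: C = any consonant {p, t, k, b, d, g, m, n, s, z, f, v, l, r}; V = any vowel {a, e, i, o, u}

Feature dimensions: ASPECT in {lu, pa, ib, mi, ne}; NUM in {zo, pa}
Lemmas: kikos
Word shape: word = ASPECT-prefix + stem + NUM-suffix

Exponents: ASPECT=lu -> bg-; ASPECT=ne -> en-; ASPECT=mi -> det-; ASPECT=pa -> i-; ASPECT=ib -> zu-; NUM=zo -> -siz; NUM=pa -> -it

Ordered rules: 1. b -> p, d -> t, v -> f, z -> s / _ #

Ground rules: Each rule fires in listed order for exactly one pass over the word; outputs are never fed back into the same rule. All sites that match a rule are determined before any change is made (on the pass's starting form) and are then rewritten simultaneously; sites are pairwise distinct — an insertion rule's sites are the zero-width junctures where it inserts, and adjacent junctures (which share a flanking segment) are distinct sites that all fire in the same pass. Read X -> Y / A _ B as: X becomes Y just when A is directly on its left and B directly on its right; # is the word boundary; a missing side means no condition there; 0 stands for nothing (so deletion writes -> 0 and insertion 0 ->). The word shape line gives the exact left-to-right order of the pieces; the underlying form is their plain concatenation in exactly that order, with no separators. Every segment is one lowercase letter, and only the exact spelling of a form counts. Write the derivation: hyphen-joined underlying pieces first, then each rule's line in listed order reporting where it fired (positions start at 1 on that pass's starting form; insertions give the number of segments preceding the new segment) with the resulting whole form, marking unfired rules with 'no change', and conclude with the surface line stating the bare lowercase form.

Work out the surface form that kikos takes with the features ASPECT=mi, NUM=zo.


underlying: det-kikos-siz
1. b -> p, d -> t, v -> f, z -> s / _ #: fires at position(s) 11: detkikossis
surface: detkikossis


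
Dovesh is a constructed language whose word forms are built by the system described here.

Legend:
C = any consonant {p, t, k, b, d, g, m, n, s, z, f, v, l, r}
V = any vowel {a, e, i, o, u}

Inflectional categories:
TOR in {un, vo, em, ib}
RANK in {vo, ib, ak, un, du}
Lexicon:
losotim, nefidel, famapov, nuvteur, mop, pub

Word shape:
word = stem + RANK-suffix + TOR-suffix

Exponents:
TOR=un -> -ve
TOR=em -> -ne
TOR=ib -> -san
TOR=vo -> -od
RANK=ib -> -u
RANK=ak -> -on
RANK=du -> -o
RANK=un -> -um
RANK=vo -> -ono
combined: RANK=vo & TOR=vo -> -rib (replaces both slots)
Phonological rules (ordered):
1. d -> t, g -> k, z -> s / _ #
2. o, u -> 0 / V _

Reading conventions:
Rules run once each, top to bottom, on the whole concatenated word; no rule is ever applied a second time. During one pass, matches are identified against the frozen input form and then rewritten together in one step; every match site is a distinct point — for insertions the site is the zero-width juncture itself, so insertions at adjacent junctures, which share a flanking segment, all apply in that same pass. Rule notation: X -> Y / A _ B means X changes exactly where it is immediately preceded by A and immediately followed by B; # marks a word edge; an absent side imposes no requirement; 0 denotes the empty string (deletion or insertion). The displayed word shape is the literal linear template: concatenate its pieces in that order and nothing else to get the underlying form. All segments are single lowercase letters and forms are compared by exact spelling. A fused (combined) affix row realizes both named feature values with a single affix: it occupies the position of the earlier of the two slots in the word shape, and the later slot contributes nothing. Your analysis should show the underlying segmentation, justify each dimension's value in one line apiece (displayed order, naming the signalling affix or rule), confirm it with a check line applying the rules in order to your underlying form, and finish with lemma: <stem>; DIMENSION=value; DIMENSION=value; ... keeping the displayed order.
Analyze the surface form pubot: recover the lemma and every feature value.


underlying: pub-o-od
TOR=vo - signalled by the affix -od
RANK=du - signalled by the affix -o
check: pubood -> puboot -> pubot
lemma: pub; TOR=vo; RANK=du


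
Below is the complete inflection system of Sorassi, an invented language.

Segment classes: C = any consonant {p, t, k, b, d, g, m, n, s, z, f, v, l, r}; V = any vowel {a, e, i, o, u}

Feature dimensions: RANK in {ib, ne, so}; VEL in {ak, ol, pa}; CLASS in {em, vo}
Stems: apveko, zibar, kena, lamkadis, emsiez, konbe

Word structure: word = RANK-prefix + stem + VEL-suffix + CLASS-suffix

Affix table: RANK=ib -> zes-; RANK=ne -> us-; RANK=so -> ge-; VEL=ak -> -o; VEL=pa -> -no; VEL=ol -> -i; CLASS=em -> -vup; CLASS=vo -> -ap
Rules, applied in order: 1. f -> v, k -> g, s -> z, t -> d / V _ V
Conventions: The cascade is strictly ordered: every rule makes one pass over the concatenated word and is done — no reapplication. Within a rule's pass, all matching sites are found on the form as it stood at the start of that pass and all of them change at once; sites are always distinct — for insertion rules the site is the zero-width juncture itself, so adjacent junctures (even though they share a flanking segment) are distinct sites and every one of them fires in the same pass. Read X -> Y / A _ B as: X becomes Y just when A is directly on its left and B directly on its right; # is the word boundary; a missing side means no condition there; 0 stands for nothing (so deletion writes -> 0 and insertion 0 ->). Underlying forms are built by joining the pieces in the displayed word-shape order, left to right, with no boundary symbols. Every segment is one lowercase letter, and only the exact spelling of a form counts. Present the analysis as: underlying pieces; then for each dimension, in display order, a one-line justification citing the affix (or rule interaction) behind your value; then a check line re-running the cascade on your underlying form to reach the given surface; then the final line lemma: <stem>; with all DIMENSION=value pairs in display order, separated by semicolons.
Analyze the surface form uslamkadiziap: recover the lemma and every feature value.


underlying: us-lamkadis-i-ap
RANK=ne - signalled by the affix us-
VEL=ol - signalled by the affix -i
CLASS=vo - signalled by the affix -ap
check: uslamkadisiap -> uslamkadiziap
lemma: lamkadis; RANK=ne; VEL=ol; CLASS=vo


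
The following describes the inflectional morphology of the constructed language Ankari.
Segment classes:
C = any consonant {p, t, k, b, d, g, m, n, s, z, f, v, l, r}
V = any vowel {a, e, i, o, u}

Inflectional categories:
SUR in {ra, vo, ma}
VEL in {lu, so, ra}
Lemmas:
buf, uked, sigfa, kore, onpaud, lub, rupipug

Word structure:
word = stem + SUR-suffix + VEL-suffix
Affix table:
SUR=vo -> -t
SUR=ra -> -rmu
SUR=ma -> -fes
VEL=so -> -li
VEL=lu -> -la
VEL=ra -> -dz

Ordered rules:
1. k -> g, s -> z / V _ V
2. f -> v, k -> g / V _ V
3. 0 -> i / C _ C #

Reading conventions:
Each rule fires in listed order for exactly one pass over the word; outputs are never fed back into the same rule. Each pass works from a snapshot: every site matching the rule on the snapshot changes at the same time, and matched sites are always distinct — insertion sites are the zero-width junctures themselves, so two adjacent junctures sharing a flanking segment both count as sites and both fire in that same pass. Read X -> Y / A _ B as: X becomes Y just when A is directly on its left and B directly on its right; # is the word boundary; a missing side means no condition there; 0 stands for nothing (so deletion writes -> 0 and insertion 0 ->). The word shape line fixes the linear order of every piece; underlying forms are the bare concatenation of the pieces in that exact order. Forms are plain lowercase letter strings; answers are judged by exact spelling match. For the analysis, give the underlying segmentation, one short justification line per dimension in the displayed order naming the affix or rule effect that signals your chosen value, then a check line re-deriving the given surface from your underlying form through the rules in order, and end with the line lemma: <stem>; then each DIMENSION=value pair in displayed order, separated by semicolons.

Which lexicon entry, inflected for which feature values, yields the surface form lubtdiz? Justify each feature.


underlying: lub-t-dz
SUR=vo - signalled by the affix -t
VEL=ra - signalled by the affix -dz
check: lubtdz -> lubtdz -> lubtdz -> lubtdiz
lemma: lub; SUR=vo; VEL=ra


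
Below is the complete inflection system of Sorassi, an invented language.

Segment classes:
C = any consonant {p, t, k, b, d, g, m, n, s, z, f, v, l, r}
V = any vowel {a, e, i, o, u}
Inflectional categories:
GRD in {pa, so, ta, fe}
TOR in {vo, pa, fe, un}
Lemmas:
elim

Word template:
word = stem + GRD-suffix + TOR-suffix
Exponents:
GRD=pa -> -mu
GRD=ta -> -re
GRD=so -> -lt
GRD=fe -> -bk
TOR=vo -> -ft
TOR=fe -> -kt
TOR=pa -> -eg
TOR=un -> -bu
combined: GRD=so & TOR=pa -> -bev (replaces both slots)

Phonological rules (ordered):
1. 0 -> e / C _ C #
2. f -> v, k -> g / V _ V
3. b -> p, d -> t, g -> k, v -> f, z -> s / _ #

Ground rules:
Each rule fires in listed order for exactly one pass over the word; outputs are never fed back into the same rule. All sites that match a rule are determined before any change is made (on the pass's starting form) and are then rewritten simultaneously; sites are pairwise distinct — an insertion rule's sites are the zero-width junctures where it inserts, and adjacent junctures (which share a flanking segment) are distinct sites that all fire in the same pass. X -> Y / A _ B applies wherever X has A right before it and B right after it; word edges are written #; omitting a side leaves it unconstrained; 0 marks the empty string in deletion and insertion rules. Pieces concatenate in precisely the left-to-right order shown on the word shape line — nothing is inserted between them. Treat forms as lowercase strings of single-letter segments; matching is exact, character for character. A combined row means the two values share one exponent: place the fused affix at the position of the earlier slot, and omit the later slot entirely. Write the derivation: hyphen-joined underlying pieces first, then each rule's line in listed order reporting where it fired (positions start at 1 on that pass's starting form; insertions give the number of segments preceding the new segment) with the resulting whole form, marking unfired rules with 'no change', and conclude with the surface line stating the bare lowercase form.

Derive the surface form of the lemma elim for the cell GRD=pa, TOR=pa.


underlying: elim-mu-eg
1. 0 -> e / C _ C #: no change
2. f -> v, k -> g / V _ V: no change
3. b -> p, d -> t, g -> k, v -> f, z -> s / _ #: fires at position(s) 8: elimmuek
surface: elimmuek


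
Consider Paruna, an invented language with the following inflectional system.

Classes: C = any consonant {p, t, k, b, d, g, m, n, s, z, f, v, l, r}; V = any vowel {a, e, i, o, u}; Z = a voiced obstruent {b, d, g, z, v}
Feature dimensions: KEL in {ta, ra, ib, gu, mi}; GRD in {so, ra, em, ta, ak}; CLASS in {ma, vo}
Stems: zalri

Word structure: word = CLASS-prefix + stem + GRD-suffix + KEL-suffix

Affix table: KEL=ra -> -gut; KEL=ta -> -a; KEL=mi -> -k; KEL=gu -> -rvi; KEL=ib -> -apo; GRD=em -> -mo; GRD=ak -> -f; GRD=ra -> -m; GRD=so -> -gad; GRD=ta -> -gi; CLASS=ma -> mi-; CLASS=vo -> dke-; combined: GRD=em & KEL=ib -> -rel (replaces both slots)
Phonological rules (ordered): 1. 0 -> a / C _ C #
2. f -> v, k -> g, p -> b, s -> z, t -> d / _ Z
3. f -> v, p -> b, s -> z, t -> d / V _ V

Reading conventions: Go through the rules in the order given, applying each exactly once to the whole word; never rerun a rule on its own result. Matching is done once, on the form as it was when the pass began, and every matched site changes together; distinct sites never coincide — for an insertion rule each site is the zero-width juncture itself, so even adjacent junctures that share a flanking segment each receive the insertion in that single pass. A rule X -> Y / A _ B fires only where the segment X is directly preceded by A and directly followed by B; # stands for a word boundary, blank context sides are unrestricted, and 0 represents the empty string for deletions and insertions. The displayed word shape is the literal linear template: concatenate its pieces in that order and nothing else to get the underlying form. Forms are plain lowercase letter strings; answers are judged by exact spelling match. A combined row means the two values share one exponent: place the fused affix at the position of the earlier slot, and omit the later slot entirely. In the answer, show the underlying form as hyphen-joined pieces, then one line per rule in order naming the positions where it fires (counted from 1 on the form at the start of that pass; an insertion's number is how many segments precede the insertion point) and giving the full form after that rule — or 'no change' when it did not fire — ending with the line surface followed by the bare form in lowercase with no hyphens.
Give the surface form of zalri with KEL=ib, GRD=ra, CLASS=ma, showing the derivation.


underlying: mi-zalri-m-apo
1. 0 -> a / C _ C #: no change
2. f -> v, k -> g, p -> b, s -> z, t -> d / _ Z: no change
3. f -> v, p -> b, s -> z, t -> d / V _ V: fires at position(s) 10: mizalrimabo
surface: mizalrimabo


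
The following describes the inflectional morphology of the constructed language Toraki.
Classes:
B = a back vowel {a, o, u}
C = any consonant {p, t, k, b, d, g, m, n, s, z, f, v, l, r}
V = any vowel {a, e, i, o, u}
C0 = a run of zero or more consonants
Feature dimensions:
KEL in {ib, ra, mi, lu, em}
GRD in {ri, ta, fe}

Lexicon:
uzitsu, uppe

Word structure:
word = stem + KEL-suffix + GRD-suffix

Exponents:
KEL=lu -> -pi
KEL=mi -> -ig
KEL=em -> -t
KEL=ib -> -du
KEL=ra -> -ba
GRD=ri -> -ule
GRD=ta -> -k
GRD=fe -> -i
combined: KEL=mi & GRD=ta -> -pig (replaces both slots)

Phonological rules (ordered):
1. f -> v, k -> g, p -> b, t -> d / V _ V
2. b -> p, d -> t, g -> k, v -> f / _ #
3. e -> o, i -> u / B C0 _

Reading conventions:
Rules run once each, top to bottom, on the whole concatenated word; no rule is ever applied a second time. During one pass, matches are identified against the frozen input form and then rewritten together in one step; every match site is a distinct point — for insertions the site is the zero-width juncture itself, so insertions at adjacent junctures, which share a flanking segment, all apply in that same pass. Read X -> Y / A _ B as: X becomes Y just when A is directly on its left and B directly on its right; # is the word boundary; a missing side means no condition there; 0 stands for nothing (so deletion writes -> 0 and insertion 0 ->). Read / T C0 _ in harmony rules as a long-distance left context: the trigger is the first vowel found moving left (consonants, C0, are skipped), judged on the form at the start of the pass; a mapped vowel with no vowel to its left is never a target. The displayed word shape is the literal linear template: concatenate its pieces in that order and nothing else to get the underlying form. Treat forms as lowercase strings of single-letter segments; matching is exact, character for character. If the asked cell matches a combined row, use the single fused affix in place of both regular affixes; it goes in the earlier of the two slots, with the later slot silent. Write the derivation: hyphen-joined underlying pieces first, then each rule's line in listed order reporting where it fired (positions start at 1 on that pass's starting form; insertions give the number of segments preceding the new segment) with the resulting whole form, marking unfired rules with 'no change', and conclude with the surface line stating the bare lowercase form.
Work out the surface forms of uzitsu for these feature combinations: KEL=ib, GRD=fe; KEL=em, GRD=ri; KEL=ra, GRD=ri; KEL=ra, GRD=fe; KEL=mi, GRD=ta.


cell KEL=ib, GRD=fe:
underlying: uzitsu-du-i
1. f -> v, k -> g, p -> b, t -> d / V _ V: no change
2. b -> p, d -> t, g -> k, v -> f / _ #: no change
3. e -> o, i -> u / B C0 _: fires at position(s) 3, 9: uzutsuduu
surface: uzutsuduu

cell KEL=em, GRD=ri:
underlying: uzitsu-t-ule
1. f -> v, k -> g, p -> b, t -> d / V _ V: fires at position(s) 7: uzitsudule
2. b -> p, d -> t, g -> k, v -> f / _ #: no change
3. e -> o, i -> u / B C0 _: fires at position(s) 3, 10: uzutsudulo
surface: uzutsudulo

cell KEL=ra, GRD=ri:
underlying: uzitsu-ba-ule
1. f -> v, k -> g, p -> b, t -> d / V _ V: no change
2. b -> p, d -> t, g -> k, v -> f / _ #: no change
3. e -> o, i -> u / B C0 _: fires at position(s) 3, 11: uzutsubaulo
surface: uzutsubaulo

cell KEL=ra, GRD=fe:
underlying: uzitsu-ba-i
1. f -> v, k -> g, p -> b, t -> d / V _ V: no change
2. b -> p, d -> t, g -> k, v -> f / _ #: no change
3. e -> o, i -> u / B C0 _: fires at position(s) 3, 9: uzutsubau
surface: uzutsubau

cell KEL=mi, GRD=ta:
underlying: uzitsu-pig
1. f -> v, k -> g, p -> b, t -> d / V _ V: fires at position(s) 7: uzitsubig
2. b -> p, d -> t, g -> k, v -> f / _ #: fires at position(s) 9: uzitsubik
3. e -> o, i -> u / B C0 _: fires at position(s) 3, 8: uzutsubuk
surface: uzutsubuk


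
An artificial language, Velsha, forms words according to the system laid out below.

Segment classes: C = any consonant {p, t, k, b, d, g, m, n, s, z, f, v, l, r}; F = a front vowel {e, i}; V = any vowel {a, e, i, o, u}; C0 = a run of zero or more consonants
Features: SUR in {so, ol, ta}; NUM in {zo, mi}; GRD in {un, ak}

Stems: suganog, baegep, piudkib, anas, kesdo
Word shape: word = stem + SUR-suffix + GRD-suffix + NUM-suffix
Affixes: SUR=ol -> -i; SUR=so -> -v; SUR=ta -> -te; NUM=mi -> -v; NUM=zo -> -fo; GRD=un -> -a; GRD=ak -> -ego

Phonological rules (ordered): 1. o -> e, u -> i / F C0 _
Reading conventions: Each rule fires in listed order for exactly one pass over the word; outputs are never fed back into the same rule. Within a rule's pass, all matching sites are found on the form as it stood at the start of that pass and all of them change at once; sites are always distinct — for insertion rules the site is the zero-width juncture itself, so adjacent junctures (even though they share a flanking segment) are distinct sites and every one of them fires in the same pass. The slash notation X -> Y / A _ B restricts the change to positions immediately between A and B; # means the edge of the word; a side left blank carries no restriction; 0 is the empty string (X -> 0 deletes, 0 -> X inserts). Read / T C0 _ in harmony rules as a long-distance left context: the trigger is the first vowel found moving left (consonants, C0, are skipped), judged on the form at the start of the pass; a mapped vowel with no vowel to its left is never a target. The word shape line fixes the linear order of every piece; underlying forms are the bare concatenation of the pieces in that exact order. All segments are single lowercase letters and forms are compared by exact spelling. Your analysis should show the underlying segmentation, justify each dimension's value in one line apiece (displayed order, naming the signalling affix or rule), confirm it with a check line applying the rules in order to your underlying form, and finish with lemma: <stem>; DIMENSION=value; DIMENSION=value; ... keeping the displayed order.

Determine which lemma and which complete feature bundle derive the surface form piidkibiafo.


underlying: piudkib-i-a-fo
SUR=ol - signalled by the affix -i
NUM=zo - signalled by the affix -fo
GRD=un - signalled by the affix -a
check: piudkibiafo -> piidkibiafo
lemma: piudkib; SUR=ol; NUM=zo; GRD=un


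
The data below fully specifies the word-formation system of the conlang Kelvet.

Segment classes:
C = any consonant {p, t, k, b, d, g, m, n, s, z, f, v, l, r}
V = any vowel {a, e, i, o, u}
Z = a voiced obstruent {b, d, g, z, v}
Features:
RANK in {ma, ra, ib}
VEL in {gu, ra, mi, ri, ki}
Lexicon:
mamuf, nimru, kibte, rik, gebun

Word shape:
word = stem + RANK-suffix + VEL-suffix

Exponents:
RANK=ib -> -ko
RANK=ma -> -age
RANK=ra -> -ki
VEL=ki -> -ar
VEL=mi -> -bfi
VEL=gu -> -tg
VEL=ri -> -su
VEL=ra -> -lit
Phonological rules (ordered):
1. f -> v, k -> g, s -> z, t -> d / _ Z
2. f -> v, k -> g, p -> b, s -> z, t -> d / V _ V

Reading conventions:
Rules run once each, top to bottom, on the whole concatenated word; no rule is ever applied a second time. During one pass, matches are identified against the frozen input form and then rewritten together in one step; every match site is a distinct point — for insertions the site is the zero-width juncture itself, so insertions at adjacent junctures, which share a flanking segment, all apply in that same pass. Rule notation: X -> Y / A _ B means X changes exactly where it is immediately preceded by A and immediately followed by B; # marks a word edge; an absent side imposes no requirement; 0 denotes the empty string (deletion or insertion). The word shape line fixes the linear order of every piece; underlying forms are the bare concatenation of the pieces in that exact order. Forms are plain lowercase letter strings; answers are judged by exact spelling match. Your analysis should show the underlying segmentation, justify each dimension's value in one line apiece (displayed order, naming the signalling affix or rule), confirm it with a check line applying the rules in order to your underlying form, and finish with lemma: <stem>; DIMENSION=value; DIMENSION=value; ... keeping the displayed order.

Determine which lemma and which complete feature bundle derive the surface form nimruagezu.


underlying: nimru-age-su
RANK=ma - signalled by the affix -age
VEL=ri - signalled by the affix -su
check: nimruagesu -> nimruagesu -> nimruagezu
lemma: nimru; RANK=ma; VEL=ri
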